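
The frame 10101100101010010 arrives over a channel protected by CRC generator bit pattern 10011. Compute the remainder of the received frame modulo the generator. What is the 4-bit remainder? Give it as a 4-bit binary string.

0010

Modulo-2 division of 10101100101010010 by 10011:
  pos 0: 10101 XOR 10011 = 00110
  pos 2: 11010 XOR 10011 = 01001
  pos 3: 10010 XOR 10011 = 00001
  pos 7: 11010 XOR 10011 = 01001
  pos 8: 10011 XOR 10011 = 00000
Remainder = 0010 (nonzero — an error is detected).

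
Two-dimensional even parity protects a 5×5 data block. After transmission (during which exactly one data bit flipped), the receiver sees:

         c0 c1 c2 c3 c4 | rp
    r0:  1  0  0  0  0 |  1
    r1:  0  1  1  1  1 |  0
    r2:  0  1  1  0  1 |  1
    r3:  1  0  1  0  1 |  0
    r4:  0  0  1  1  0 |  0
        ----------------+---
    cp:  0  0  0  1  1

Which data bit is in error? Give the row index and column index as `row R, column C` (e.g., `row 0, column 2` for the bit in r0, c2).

Recompute each row's even parity and compare to rp:
  r0: data parity 1, sent rp 1 → ok
  r1: data parity 0, sent rp 0 → ok
  r2: data parity 1, sent rp 1 → ok
  r3: data parity 1, sent rp 0 → mismatch
  r4: data parity 0, sent rp 0 → ok
Recompute each column's even parity and compare to cp:
  c0: data parity 0, sent cp 0 → ok
  c1: data parity 0, sent cp 0 → ok
  c2: data parity 0, sent cp 0 → ok
  c3: data parity 0, sent cp 1 → mismatch
  c4: data parity 1, sent cp 1 → ok
Exactly one row (r3) and one column (c3) fail → the flipped bit is at their intersection.

row 3, column 3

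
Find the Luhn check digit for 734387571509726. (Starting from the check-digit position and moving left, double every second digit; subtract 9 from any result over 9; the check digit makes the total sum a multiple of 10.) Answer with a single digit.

Partial digits right→left: 6 2 7 9 0 5 1 7 5 7 8 3 4 3 7
Double every second digit counting from the check-digit position (so the 1st, 3rd, 5th, ... of the partial from the right).
  doubled (with −9 where >9): 3 5 0 2 1 7 8 5 → sum 31
  kept as-is: 2 9 5 7 7 3 3 → sum 36
Total = 31 + 36 = 67.
Check digit = (10 − (67 mod 10)) mod 10 = 3.

3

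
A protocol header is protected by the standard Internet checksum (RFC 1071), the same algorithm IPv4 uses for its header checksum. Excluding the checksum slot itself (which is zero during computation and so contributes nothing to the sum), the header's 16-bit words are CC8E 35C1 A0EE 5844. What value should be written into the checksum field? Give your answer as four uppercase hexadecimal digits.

One's-complement addition (fold any carry out of bit 15 back into bit 0):
  0xCC8E + 0x35C1 = 0x1024F → wrap carry → 0x0250
  0x0250 + 0xA0EE = 0x0A33E
  0xA33E + 0x5844 = 0x0FB82
One's-complement sum = 0xFB82.
Checksum = ~0xFB82 & 0xFFFF = 0x047D.

047D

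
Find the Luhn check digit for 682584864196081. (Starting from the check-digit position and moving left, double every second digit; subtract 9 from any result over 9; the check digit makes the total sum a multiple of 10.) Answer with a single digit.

Partial digits right→left: 1 8 0 6 9 1 4 6 8 4 8 5 2 8 6
Double every second digit counting from the check-digit position (so the 1st, 3rd, 5th, ... of the partial from the right).
  doubled (with −9 where >9): 2 0 9 8 7 7 4 3 → sum 40
  kept as-is: 8 6 1 6 4 5 8 → sum 38
Total = 40 + 38 = 78.
Check digit = (10 − (78 mod 10)) mod 10 = 2.

2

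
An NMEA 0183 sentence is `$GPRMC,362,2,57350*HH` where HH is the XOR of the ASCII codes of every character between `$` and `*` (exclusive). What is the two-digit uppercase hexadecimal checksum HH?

56

XOR the ASCII codes of the payload characters:
  'G' = 0x47 → acc = 0x47
  'P' = 0x50 → acc = 0x17
  'R' = 0x52 → acc = 0x45
  'M' = 0x4D → acc = 0x08
  'C' = 0x43 → acc = 0x4B
  ',' = 0x2C → acc = 0x67
  '3' = 0x33 → acc = 0x54
  '6' = 0x36 → acc = 0x62
  '2' = 0x32 → acc = 0x50
  ',' = 0x2C → acc = 0x7C
  '2' = 0x32 → acc = 0x4E
  ',' = 0x2C → acc = 0x62
  '5' = 0x35 → acc = 0x57
  '7' = 0x37 → acc = 0x60
  '3' = 0x33 → acc = 0x53
  '5' = 0x35 → acc = 0x66
  '0' = 0x30 → acc = 0x56
Checksum = 0x56.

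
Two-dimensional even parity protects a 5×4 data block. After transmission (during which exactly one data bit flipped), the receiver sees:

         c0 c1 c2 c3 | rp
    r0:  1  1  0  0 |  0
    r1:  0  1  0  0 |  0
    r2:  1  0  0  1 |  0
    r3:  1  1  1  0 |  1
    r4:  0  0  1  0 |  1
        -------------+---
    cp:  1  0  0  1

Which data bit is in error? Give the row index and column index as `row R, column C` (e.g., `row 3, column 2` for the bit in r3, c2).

Recompute each row's even parity and compare to rp:
  r0: data parity 0, sent rp 0 → ok
  r1: data parity 1, sent rp 0 → mismatch
  r2: data parity 0, sent rp 0 → ok
  r3: data parity 1, sent rp 1 → ok
  r4: data parity 1, sent rp 1 → ok
Recompute each column's even parity and compare to cp:
  c0: data parity 1, sent cp 1 → ok
  c1: data parity 1, sent cp 0 → mismatch
  c2: data parity 0, sent cp 0 → ok
  c3: data parity 1, sent cp 1 → ok
Exactly one row (r1) and one column (c1) fail → the flipped bit is at their intersection.

row 1, column 1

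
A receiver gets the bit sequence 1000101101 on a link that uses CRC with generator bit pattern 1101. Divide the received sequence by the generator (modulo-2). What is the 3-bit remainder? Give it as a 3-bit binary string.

Modulo-2 division of 1000101101 by 1101:
  pos 0: 1000 XOR 1101 = 0101
  pos 1: 1011 XOR 1101 = 0110
  pos 2: 1100 XOR 1101 = 0001
  pos 5: 1110 XOR 1101 = 0011
Remainder = 111 (nonzero — an error is detected).

111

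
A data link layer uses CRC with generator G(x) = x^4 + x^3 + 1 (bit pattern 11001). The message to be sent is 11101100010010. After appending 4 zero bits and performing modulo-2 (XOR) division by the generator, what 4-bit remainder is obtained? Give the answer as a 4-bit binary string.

0111

Append 4 zeros: 111011000100100000. Divide by 11001 (XOR where the leading bit is 1):
  pos 0: 11101 XOR 11001 = 00100
  pos 2: 10010 XOR 11001 = 01011
  pos 3: 10110 XOR 11001 = 01111
  pos 4: 11110 XOR 11001 = 00111
  pos 6: 11110 XOR 11001 = 00111
  pos 8: 11101 XOR 11001 = 00100
  pos 10: 10000 XOR 11001 = 01001
  pos 11: 10010 XOR 11001 = 01011
  pos 12: 10110 XOR 11001 = 01111
  pos 13: 11110 XOR 11001 = 00111
Remainder (last 4 bits) = 0111. This is the CRC / FCS.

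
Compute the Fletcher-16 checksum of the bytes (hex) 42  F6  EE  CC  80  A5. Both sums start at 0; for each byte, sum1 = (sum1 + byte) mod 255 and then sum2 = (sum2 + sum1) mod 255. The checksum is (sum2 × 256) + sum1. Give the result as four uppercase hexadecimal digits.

Running sums (mod 255):
  after byte 0 (42): sum1=66, sum2=66
  after byte 1 (F6): sum1=57, sum2=123
  after byte 2 (EE): sum1=40, sum2=163
  after byte 3 (CC): sum1=244, sum2=152
  after byte 4 (80): sum1=117, sum2=14
  after byte 5 (A5): sum1=27, sum2=41
Checksum = sum2·256 + sum1 = 41·256 + 27 = 10523 = 0x291B.

291B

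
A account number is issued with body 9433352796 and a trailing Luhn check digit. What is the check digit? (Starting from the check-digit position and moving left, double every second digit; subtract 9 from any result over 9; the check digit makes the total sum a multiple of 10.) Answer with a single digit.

1

Partial digits right→left: 6 9 7 2 5 3 3 3 4 9
Double every second digit counting from the check-digit position (so the 1st, 3rd, 5th, ... of the partial from the right).
  doubled (with −9 where >9): 3 5 1 6 8 → sum 23
  kept as-is: 9 2 3 3 9 → sum 26
Total = 23 + 26 = 49.
Check digit = (10 − (49 mod 10)) mod 10 = 1.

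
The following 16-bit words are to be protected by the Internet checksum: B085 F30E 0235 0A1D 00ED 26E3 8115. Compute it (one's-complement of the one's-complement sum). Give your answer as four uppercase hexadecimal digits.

A733

One's-complement addition (fold any carry out of bit 15 back into bit 0):
  0xB085 + 0xF30E = 0x1A393 → wrap carry → 0xA394
  0xA394 + 0x0235 = 0x0A5C9
  0xA5C9 + 0x0A1D = 0x0AFE6
  0xAFE6 + 0x00ED = 0x0B0D3
  0xB0D3 + 0x26E3 = 0x0D7B6
  0xD7B6 + 0x8115 = 0x158CB → wrap carry → 0x58CC
One's-complement sum = 0x58CC.
Checksum = ~0x58CC & 0xFFFF = 0xA733.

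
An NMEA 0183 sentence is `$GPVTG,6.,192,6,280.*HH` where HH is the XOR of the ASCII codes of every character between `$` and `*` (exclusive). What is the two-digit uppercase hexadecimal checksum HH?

XOR the ASCII codes of the payload characters:
  'G' = 0x47 → acc = 0x47
  'P' = 0x50 → acc = 0x17
  'V' = 0x56 → acc = 0x41
  'T' = 0x54 → acc = 0x15
  'G' = 0x47 → acc = 0x52
  ',' = 0x2C → acc = 0x7E
  '6' = 0x36 → acc = 0x48
  '.' = 0x2E → acc = 0x66
  ',' = 0x2C → acc = 0x4A
  '1' = 0x31 → acc = 0x7B
  '9' = 0x39 → acc = 0x42
  '2' = 0x32 → acc = 0x70
  ',' = 0x2C → acc = 0x5C
  '6' = 0x36 → acc = 0x6A
  ',' = 0x2C → acc = 0x46
  '2' = 0x32 → acc = 0x74
  '8' = 0x38 → acc = 0x4C
  '0' = 0x30 → acc = 0x7C
  '.' = 0x2E → acc = 0x52
Checksum = 0x52.

52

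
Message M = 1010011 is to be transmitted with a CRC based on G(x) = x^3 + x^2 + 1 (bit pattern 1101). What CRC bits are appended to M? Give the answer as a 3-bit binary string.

111

Append 3 zeros: 1010011000. Divide by 1101 (XOR where the leading bit is 1):
  pos 0: 1010 XOR 1101 = 0111
  pos 1: 1110 XOR 1101 = 0011
  pos 3: 1111 XOR 1101 = 0010
  pos 5: 1000 XOR 1101 = 0101
  pos 6: 1010 XOR 1101 = 0111
Remainder (last 3 bits) = 111. This is the CRC / FCS.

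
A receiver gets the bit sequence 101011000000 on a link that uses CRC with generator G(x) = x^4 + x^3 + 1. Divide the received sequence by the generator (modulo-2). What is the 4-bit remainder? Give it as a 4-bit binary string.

0000

Modulo-2 division of 101011000000 by 11001:
  pos 0: 10101 XOR 11001 = 01100
  pos 1: 11001 XOR 11001 = 00000
Remainder = 0000 (zero — the frame passes the CRC check).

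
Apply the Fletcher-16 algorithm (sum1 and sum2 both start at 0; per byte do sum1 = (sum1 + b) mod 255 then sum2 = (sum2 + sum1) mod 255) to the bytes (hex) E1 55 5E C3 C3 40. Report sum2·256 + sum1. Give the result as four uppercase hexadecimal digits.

Running sums (mod 255):
  after byte 0 (E1): sum1=225, sum2=225
  after byte 1 (55): sum1=55, sum2=25
  after byte 2 (5E): sum1=149, sum2=174
  after byte 3 (C3): sum1=89, sum2=8
  after byte 4 (C3): sum1=29, sum2=37
  after byte 5 (40): sum1=93, sum2=130
Checksum = sum2·256 + sum1 = 130·256 + 93 = 33373 = 0x825D.

825D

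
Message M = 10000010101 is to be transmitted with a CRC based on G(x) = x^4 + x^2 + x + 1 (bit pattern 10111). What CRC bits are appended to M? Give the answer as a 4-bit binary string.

1111

Append 4 zeros: 100000101010000. Divide by 10111 (XOR where the leading bit is 1):
  pos 0: 10000 XOR 10111 = 00111
  pos 2: 11101 XOR 10111 = 01010
  pos 3: 10100 XOR 10111 = 00011
  pos 6: 11101 XOR 10111 = 01010
  pos 7: 10100 XOR 10111 = 00011
  pos 10: 11000 XOR 10111 = 01111
Remainder (last 4 bits) = 1111. This is the CRC / FCS.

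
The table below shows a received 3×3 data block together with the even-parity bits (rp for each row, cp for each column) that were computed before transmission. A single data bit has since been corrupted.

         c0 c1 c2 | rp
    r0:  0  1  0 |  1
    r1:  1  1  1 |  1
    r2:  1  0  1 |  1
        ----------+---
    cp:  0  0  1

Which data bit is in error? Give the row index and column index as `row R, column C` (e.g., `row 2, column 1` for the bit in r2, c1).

Recompute each row's even parity and compare to rp:
  r0: data parity 1, sent rp 1 → ok
  r1: data parity 1, sent rp 1 → ok
  r2: data parity 0, sent rp 1 → mismatch
Recompute each column's even parity and compare to cp:
  c0: data parity 0, sent cp 0 → ok
  c1: data parity 0, sent cp 0 → ok
  c2: data parity 0, sent cp 1 → mismatch
Exactly one row (r2) and one column (c2) fail → the flipped bit is at their intersection.

row 2, column 2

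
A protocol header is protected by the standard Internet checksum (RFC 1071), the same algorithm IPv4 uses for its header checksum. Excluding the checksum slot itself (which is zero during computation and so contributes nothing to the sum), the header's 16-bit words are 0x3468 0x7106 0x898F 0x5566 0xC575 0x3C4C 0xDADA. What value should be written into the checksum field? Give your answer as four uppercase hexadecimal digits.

One's-complement addition (fold any carry out of bit 15 back into bit 0):
  0x3468 + 0x7106 = 0x0A56E
  0xA56E + 0x898F = 0x12EFD → wrap carry → 0x2EFE
  0x2EFE + 0x5566 = 0x08464
  0x8464 + 0xC575 = 0x149D9 → wrap carry → 0x49DA
  0x49DA + 0x3C4C = 0x08626
  0x8626 + 0xDADA = 0x16100 → wrap carry → 0x6101
One's-complement sum = 0x6101.
Checksum = ~0x6101 & 0xFFFF = 0x9EFE.

9EFE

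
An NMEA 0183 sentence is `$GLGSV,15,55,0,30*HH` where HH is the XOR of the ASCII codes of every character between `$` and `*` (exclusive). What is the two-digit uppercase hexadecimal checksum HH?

XOR the ASCII codes of the payload characters:
  'G' = 0x47 → acc = 0x47
  'L' = 0x4C → acc = 0x0B
  'G' = 0x47 → acc = 0x4C
  'S' = 0x53 → acc = 0x1F
  'V' = 0x56 → acc = 0x49
  ',' = 0x2C → acc = 0x65
  '1' = 0x31 → acc = 0x54
  '5' = 0x35 → acc = 0x61
  ',' = 0x2C → acc = 0x4D
  '5' = 0x35 → acc = 0x78
  '5' = 0x35 → acc = 0x4D
  ',' = 0x2C → acc = 0x61
  '0' = 0x30 → acc = 0x51
  ',' = 0x2C → acc = 0x7D
  '3' = 0x33 → acc = 0x4E
  '0' = 0x30 → acc = 0x7E
Checksum = 0x7E.

7E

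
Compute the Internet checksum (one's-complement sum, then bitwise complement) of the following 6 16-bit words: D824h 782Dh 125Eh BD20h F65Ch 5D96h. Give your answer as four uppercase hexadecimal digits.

One's-complement addition (fold any carry out of bit 15 back into bit 0):
  0xD824 + 0x782D = 0x15051 → wrap carry → 0x5052
  0x5052 + 0x125E = 0x062B0
  0x62B0 + 0xBD20 = 0x11FD0 → wrap carry → 0x1FD1
  0x1FD1 + 0xF65C = 0x1162D → wrap carry → 0x162E
  0x162E + 0x5D96 = 0x073C4
One's-complement sum = 0x73C4.
Checksum = ~0x73C4 & 0xFFFF = 0x8C3B.

8C3B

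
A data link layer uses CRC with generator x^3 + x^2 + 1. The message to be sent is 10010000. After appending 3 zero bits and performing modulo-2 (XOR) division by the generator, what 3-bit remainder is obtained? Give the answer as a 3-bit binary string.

100

Append 3 zeros: 10010000000. Divide by 1101 (XOR where the leading bit is 1):
  pos 0: 1001 XOR 1101 = 0100
  pos 1: 1000 XOR 1101 = 0101
  pos 2: 1010 XOR 1101 = 0111
  pos 3: 1110 XOR 1101 = 0011
  pos 5: 1100 XOR 1101 = 0001
Remainder (last 3 bits) = 100. This is the CRC / FCS.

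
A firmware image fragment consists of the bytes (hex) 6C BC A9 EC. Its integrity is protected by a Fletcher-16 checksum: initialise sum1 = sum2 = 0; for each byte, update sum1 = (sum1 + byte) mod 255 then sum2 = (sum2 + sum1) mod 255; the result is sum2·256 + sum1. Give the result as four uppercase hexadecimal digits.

Running sums (mod 255):
  after byte 0 (6C): sum1=108, sum2=108
  after byte 1 (BC): sum1=41, sum2=149
  after byte 2 (A9): sum1=210, sum2=104
  after byte 3 (EC): sum1=191, sum2=40
Checksum = sum2·256 + sum1 = 40·256 + 191 = 10431 = 0x28BF.

28BF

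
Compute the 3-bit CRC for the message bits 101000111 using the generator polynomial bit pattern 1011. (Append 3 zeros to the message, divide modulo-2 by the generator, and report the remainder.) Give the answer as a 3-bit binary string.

000

Append 3 zeros: 101000111000. Divide by 1011 (XOR where the leading bit is 1):
  pos 0: 1010 XOR 1011 = 0001
  pos 3: 1001 XOR 1011 = 0010
  pos 5: 1011 XOR 1011 = 0000
Remainder (last 3 bits) = 000. This is the CRC / FCS.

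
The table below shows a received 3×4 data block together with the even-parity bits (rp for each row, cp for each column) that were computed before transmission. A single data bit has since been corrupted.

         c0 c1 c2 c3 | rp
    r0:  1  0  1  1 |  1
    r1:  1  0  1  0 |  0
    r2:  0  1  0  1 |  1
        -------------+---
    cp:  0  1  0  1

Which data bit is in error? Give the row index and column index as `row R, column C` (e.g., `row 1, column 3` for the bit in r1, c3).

row 2, column 3

Recompute each row's even parity and compare to rp:
  r0: data parity 1, sent rp 1 → ok
  r1: data parity 0, sent rp 0 → ok
  r2: data parity 0, sent rp 1 → mismatch
Recompute each column's even parity and compare to cp:
  c0: data parity 0, sent cp 0 → ok
  c1: data parity 1, sent cp 1 → ok
  c2: data parity 0, sent cp 0 → ok
  c3: data parity 0, sent cp 1 → mismatch
Exactly one row (r2) and one column (c3) fail → the flipped bit is at their intersection.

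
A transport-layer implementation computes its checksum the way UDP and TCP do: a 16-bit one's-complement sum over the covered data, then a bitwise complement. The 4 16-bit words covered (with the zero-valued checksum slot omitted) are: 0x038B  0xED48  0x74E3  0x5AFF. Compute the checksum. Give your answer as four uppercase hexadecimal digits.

3F49

One's-complement addition (fold any carry out of bit 15 back into bit 0):
  0x038B + 0xED48 = 0x0F0D3
  0xF0D3 + 0x74E3 = 0x165B6 → wrap carry → 0x65B7
  0x65B7 + 0x5AFF = 0x0C0B6
One's-complement sum = 0xC0B6.
Checksum = ~0xC0B6 & 0xFFFF = 0x3F49.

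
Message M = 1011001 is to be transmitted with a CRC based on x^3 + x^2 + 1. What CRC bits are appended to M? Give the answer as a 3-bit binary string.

110

Append 3 zeros: 1011001000. Divide by 1101 (XOR where the leading bit is 1):
  pos 0: 1011 XOR 1101 = 0110
  pos 1: 1100 XOR 1101 = 0001
  pos 4: 1010 XOR 1101 = 0111
  pos 5: 1110 XOR 1101 = 0011
Remainder (last 3 bits) = 110. This is the CRC / FCS.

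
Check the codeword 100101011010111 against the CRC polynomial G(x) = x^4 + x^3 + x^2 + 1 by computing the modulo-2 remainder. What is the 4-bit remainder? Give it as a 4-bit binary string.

Modulo-2 division of 100101011010111 by 11101:
  pos 0: 10010 XOR 11101 = 01111
  pos 1: 11111 XOR 11101 = 00010
  pos 4: 10011 XOR 11101 = 01110
  pos 5: 11100 XOR 11101 = 00001
  pos 9: 11011 XOR 11101 = 00110
Remainder = 1101 (nonzero — an error is detected).

1101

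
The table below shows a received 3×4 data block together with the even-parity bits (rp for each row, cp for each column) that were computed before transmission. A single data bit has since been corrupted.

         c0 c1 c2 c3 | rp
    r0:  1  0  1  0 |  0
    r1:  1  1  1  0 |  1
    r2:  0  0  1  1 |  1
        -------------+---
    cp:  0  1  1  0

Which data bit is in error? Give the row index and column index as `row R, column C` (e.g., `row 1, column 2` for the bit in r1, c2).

Recompute each row's even parity and compare to rp:
  r0: data parity 0, sent rp 0 → ok
  r1: data parity 1, sent rp 1 → ok
  r2: data parity 0, sent rp 1 → mismatch
Recompute each column's even parity and compare to cp:
  c0: data parity 0, sent cp 0 → ok
  c1: data parity 1, sent cp 1 → ok
  c2: data parity 1, sent cp 1 → ok
  c3: data parity 1, sent cp 0 → mismatch
Exactly one row (r2) and one column (c3) fail → the flipped bit is at their intersection.

row 2, column 3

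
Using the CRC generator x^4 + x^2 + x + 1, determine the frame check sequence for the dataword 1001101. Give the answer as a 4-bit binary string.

0101

Append 4 zeros: 10011010000. Divide by 10111 (XOR where the leading bit is 1):
  pos 0: 10011 XOR 10111 = 00100
  pos 2: 10001 XOR 10111 = 00110
  pos 4: 11000 XOR 10111 = 01111
  pos 5: 11110 XOR 10111 = 01001
  pos 6: 10010 XOR 10111 = 00101
Remainder (last 4 bits) = 0101. This is the CRC / FCS.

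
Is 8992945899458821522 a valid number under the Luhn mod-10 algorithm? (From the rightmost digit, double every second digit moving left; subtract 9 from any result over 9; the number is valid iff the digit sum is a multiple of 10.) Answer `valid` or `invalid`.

From the right, keep odd positions and double even positions (subtract 9 from any doubled value over 9):
  doubled (positions 2,4,...): 4 2 7 1 9 7 8 4 9 → sum 51
  kept (positions 1,3,...): 2 5 2 8 4 9 5 9 9 8 → sum 61
Total = 112.
112 mod 10 = 2, so the number is invalid.

invalid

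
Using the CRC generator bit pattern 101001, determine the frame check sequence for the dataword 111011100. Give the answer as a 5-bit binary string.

Append 5 zeros: 11101110000000. Divide by 101001 (XOR where the leading bit is 1):
  pos 0: 111011 XOR 101001 = 010010
  pos 1: 100101 XOR 101001 = 001100
  pos 3: 110000 XOR 101001 = 011001
  pos 4: 110010 XOR 101001 = 011011
  pos 5: 110110 XOR 101001 = 011111
  pos 6: 111110 XOR 101001 = 010111
  pos 7: 101110 XOR 101001 = 000111
Remainder (last 5 bits) = 01110. This is the CRC / FCS.

01110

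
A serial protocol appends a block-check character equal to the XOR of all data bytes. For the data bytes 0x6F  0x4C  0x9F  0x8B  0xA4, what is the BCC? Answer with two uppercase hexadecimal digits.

93

XOR the bytes together:
  start with 0x6F
  0x6F ⊕ 0x4C = 0x23
  0x23 ⊕ 0x9F = 0xBC
  0xBC ⊕ 0x8B = 0x37
  0x37 ⊕ 0xA4 = 0x93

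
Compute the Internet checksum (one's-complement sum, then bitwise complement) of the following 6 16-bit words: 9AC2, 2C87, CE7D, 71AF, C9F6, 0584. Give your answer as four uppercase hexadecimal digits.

One's-complement addition (fold any carry out of bit 15 back into bit 0):
  0x9AC2 + 0x2C87 = 0x0C749
  0xC749 + 0xCE7D = 0x195C6 → wrap carry → 0x95C7
  0x95C7 + 0x71AF = 0x10776 → wrap carry → 0x0777
  0x0777 + 0xC9F6 = 0x0D16D
  0xD16D + 0x0584 = 0x0D6F1
One's-complement sum = 0xD6F1.
Checksum = ~0xD6F1 & 0xFFFF = 0x290E.

290E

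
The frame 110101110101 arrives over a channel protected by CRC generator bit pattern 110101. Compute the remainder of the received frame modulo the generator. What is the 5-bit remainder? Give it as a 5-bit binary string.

Modulo-2 division of 110101110101 by 110101:
  pos 0: 110101 XOR 110101 = 000000
  pos 6: 110101 XOR 110101 = 000000
Remainder = 00000 (zero — the frame passes the CRC check).

00000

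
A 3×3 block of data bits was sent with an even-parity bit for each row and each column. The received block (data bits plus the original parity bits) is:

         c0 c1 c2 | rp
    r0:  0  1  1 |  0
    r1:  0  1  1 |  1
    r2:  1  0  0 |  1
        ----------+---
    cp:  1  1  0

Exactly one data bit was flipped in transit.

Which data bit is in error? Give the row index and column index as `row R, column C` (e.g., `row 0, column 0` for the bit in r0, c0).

row 1, column 1

Recompute each row's even parity and compare to rp:
  r0: data parity 0, sent rp 0 → ok
  r1: data parity 0, sent rp 1 → mismatch
  r2: data parity 1, sent rp 1 → ok
Recompute each column's even parity and compare to cp:
  c0: data parity 1, sent cp 1 → ok
  c1: data parity 0, sent cp 1 → mismatch
  c2: data parity 0, sent cp 0 → ok
Exactly one row (r1) and one column (c1) fail → the flipped bit is at their intersection.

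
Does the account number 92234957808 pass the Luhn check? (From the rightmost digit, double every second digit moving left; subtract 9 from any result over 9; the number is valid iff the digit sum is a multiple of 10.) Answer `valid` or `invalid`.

From the right, keep odd positions and double even positions (subtract 9 from any doubled value over 9):
  doubled (positions 2,4,...): 0 5 9 6 4 → sum 24
  kept (positions 1,3,...): 8 8 5 4 2 9 → sum 36
Total = 60.
60 mod 10 = 0, so the number is valid.

valid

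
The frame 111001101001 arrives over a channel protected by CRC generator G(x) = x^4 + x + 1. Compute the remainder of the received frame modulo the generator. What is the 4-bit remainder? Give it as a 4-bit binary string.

Modulo-2 division of 111001101001 by 10011:
  pos 0: 11100 XOR 10011 = 01111
  pos 1: 11111 XOR 10011 = 01100
  pos 2: 11001 XOR 10011 = 01010
  pos 3: 10100 XOR 10011 = 00111
  pos 5: 11110 XOR 10011 = 01101
  pos 6: 11010 XOR 10011 = 01001
  pos 7: 10011 XOR 10011 = 00000
Remainder = 0000 (zero — the frame passes the CRC check).

0000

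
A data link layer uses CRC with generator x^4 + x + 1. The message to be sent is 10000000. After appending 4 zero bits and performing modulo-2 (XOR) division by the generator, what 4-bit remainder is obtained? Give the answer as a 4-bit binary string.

1110

Append 4 zeros: 100000000000. Divide by 10011 (XOR where the leading bit is 1):
  pos 0: 10000 XOR 10011 = 00011
  pos 3: 11000 XOR 10011 = 01011
  pos 4: 10110 XOR 10011 = 00101
  pos 6: 10100 XOR 10011 = 00111
Remainder (last 4 bits) = 1110. This is the CRC / FCS.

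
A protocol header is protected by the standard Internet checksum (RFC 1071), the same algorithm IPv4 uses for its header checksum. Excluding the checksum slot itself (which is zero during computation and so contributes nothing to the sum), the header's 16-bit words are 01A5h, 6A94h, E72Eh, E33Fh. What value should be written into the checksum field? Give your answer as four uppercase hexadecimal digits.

C957

One's-complement addition (fold any carry out of bit 15 back into bit 0):
  0x01A5 + 0x6A94 = 0x06C39
  0x6C39 + 0xE72E = 0x15367 → wrap carry → 0x5368
  0x5368 + 0xE33F = 0x136A7 → wrap carry → 0x36A8
One's-complement sum = 0x36A8.
Checksum = ~0x36A8 & 0xFFFF = 0xC957.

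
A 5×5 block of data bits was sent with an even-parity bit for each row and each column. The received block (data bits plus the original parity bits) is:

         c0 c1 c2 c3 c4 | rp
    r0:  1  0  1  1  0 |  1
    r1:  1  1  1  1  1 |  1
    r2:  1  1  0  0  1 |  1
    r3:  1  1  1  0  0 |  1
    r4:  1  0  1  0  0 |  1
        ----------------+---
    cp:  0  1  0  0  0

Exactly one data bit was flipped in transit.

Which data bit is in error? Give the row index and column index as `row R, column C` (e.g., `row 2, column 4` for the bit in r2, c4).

row 4, column 0

Recompute each row's even parity and compare to rp:
  r0: data parity 1, sent rp 1 → ok
  r1: data parity 1, sent rp 1 → ok
  r2: data parity 1, sent rp 1 → ok
  r3: data parity 1, sent rp 1 → ok
  r4: data parity 0, sent rp 1 → mismatch
Recompute each column's even parity and compare to cp:
  c0: data parity 1, sent cp 0 → mismatch
  c1: data parity 1, sent cp 1 → ok
  c2: data parity 0, sent cp 0 → ok
  c3: data parity 0, sent cp 0 → ok
  c4: data parity 0, sent cp 0 → ok
Exactly one row (r4) and one column (c0) fail → the flipped bit is at their intersection.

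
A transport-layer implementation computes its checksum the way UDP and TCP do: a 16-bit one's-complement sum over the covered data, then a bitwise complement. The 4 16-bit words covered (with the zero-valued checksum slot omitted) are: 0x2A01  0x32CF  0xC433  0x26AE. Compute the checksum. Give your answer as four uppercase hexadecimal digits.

One's-complement addition (fold any carry out of bit 15 back into bit 0):
  0x2A01 + 0x32CF = 0x05CD0
  0x5CD0 + 0xC433 = 0x12103 → wrap carry → 0x2104
  0x2104 + 0x26AE = 0x047B2
One's-complement sum = 0x47B2.
Checksum = ~0x47B2 & 0xFFFF = 0xB84D.

B84D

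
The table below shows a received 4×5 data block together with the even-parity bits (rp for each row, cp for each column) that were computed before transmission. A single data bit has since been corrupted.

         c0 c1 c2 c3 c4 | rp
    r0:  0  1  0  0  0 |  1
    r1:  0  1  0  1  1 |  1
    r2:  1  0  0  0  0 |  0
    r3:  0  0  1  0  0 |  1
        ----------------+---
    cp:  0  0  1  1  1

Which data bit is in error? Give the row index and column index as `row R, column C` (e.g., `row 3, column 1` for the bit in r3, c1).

Recompute each row's even parity and compare to rp:
  r0: data parity 1, sent rp 1 → ok
  r1: data parity 1, sent rp 1 → ok
  r2: data parity 1, sent rp 0 → mismatch
  r3: data parity 1, sent rp 1 → ok
Recompute each column's even parity and compare to cp:
  c0: data parity 1, sent cp 0 → mismatch
  c1: data parity 0, sent cp 0 → ok
  c2: data parity 1, sent cp 1 → ok
  c3: data parity 1, sent cp 1 → ok
  c4: data parity 1, sent cp 1 → ok
Exactly one row (r2) and one column (c0) fail → the flipped bit is at their intersection.

row 2, column 0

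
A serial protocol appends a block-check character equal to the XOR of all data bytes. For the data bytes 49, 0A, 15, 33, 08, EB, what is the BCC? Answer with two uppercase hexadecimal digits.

86

XOR the bytes together:
  start with 0x49
  0x49 ⊕ 0x0A = 0x43
  0x43 ⊕ 0x15 = 0x56
  0x56 ⊕ 0x33 = 0x65
  0x65 ⊕ 0x08 = 0x6D
  0x6D ⊕ 0xEB = 0x86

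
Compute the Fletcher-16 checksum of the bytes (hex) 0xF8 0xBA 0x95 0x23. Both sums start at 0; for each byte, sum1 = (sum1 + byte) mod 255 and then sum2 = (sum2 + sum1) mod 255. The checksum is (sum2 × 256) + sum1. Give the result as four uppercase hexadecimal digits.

Running sums (mod 255):
  after byte 0 (0xF8): sum1=248, sum2=248
  after byte 1 (0xBA): sum1=179, sum2=172
  after byte 2 (0x95): sum1=73, sum2=245
  after byte 3 (0x23): sum1=108, sum2=98
Checksum = sum2·256 + sum1 = 98·256 + 108 = 25196 = 0x626C.

626C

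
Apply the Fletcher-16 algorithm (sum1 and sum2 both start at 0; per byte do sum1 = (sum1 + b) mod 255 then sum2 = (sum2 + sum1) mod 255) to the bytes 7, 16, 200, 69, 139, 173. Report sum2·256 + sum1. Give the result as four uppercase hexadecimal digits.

Running sums (mod 255):
  after byte 0 (7): sum1=7, sum2=7
  after byte 1 (16): sum1=23, sum2=30
  after byte 2 (200): sum1=223, sum2=253
  after byte 3 (69): sum1=37, sum2=35
  after byte 4 (139): sum1=176, sum2=211
  after byte 5 (173): sum1=94, sum2=50
Checksum = sum2·256 + sum1 = 50·256 + 94 = 12894 = 0x325E.

325E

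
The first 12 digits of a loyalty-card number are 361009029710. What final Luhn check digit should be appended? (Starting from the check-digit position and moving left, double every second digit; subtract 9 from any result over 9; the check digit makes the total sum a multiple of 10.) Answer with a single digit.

5

Partial digits right→left: 0 1 7 9 2 0 9 0 0 1 6 3
Double every second digit counting from the check-digit position (so the 1st, 3rd, 5th, ... of the partial from the right).
  doubled (with −9 where >9): 0 5 4 9 0 3 → sum 21
  kept as-is: 1 9 0 0 1 3 → sum 14
Total = 21 + 14 = 35.
Check digit = (10 − (35 mod 10)) mod 10 = 5.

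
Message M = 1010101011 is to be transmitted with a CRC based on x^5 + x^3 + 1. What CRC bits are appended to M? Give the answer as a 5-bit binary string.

01111

Append 5 zeros: 101010101100000. Divide by 101001 (XOR where the leading bit is 1):
  pos 0: 101010 XOR 101001 = 000011
  pos 4: 111011 XOR 101001 = 010010
  pos 5: 100100 XOR 101001 = 001101
  pos 7: 110100 XOR 101001 = 011101
  pos 8: 111010 XOR 101001 = 010011
  pos 9: 100110 XOR 101001 = 001111
Remainder (last 5 bits) = 01111. This is the CRC / FCS.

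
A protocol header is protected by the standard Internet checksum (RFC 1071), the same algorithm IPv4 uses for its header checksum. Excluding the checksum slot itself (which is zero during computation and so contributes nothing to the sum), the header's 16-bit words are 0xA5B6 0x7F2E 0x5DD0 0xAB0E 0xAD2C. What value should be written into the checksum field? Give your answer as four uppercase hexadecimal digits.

250F

One's-complement addition (fold any carry out of bit 15 back into bit 0):
  0xA5B6 + 0x7F2E = 0x124E4 → wrap carry → 0x24E5
  0x24E5 + 0x5DD0 = 0x082B5
  0x82B5 + 0xAB0E = 0x12DC3 → wrap carry → 0x2DC4
  0x2DC4 + 0xAD2C = 0x0DAF0
One's-complement sum = 0xDAF0.
Checksum = ~0xDAF0 & 0xFFFF = 0x250F.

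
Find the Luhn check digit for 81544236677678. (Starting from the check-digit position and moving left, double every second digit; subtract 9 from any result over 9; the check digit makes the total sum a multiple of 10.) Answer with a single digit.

8

Partial digits right→left: 8 7 6 7 7 6 6 3 2 4 4 5 1 8
Double every second digit counting from the check-digit position (so the 1st, 3rd, 5th, ... of the partial from the right).
  doubled (with −9 where >9): 7 3 5 3 4 8 2 → sum 32
  kept as-is: 7 7 6 3 4 5 8 → sum 40
Total = 32 + 40 = 72.
Check digit = (10 − (72 mod 10)) mod 10 = 8.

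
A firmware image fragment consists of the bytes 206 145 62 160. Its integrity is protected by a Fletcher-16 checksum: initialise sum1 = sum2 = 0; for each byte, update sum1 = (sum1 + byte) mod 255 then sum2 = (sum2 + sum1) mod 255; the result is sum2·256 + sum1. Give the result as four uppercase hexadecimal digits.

Running sums (mod 255):
  after byte 0 (206): sum1=206, sum2=206
  after byte 1 (145): sum1=96, sum2=47
  after byte 2 (62): sum1=158, sum2=205
  after byte 3 (160): sum1=63, sum2=13
Checksum = sum2·256 + sum1 = 13·256 + 63 = 3391 = 0x0D3F.

0D3F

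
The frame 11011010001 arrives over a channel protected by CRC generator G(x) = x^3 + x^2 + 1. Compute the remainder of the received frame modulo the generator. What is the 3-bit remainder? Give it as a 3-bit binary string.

Modulo-2 division of 11011010001 by 1101:
  pos 0: 1101 XOR 1101 = 0000
  pos 4: 1010 XOR 1101 = 0111
  pos 5: 1110 XOR 1101 = 0011
  pos 7: 1101 XOR 1101 = 0000
Remainder = 000 (zero — the frame passes the CRC check).

000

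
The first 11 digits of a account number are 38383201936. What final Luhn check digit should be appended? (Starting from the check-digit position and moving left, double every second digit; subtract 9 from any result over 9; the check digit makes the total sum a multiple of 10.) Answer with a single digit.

8

Partial digits right→left: 6 3 9 1 0 2 3 8 3 8 3
Double every second digit counting from the check-digit position (so the 1st, 3rd, 5th, ... of the partial from the right).
  doubled (with −9 where >9): 3 9 0 6 6 6 → sum 30
  kept as-is: 3 1 2 8 8 → sum 22
Total = 30 + 22 = 52.
Check digit = (10 − (52 mod 10)) mod 10 = 8.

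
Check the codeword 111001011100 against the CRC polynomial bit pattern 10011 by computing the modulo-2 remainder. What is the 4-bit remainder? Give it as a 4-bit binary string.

0000

Modulo-2 division of 111001011100 by 10011:
  pos 0: 11100 XOR 10011 = 01111
  pos 1: 11111 XOR 10011 = 01100
  pos 2: 11000 XOR 10011 = 01011
  pos 3: 10111 XOR 10011 = 00100
  pos 5: 10011 XOR 10011 = 00000
Remainder = 0000 (zero — the frame passes the CRC check).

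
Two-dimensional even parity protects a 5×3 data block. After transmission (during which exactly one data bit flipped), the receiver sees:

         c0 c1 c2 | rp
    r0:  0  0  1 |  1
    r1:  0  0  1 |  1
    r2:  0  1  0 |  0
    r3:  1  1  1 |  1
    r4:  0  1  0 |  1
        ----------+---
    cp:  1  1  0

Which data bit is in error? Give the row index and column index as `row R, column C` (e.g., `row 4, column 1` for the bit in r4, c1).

Recompute each row's even parity and compare to rp:
  r0: data parity 1, sent rp 1 → ok
  r1: data parity 1, sent rp 1 → ok
  r2: data parity 1, sent rp 0 → mismatch
  r3: data parity 1, sent rp 1 → ok
  r4: data parity 1, sent rp 1 → ok
Recompute each column's even parity and compare to cp:
  c0: data parity 1, sent cp 1 → ok
  c1: data parity 1, sent cp 1 → ok
  c2: data parity 1, sent cp 0 → mismatch
Exactly one row (r2) and one column (c2) fail → the flipped bit is at their intersection.

row 2, column 2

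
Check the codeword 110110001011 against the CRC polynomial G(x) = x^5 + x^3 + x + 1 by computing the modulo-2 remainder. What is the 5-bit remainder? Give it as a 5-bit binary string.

Modulo-2 division of 110110001011 by 101011:
  pos 0: 110110 XOR 101011 = 011101
  pos 1: 111010 XOR 101011 = 010001
  pos 2: 100010 XOR 101011 = 001001
  pos 4: 100110 XOR 101011 = 001101
  pos 6: 110111 XOR 101011 = 011100
Remainder = 11100 (nonzero — an error is detected).

11100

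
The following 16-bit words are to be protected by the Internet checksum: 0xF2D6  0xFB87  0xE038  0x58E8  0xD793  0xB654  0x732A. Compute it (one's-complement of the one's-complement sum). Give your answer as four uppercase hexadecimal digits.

D76C

One's-complement addition (fold any carry out of bit 15 back into bit 0):
  0xF2D6 + 0xFB87 = 0x1EE5D → wrap carry → 0xEE5E
  0xEE5E + 0xE038 = 0x1CE96 → wrap carry → 0xCE97
  0xCE97 + 0x58E8 = 0x1277F → wrap carry → 0x2780
  0x2780 + 0xD793 = 0x0FF13
  0xFF13 + 0xB654 = 0x1B567 → wrap carry → 0xB568
  0xB568 + 0x732A = 0x12892 → wrap carry → 0x2893
One's-complement sum = 0x2893.
Checksum = ~0x2893 & 0xFFFF = 0xD76C.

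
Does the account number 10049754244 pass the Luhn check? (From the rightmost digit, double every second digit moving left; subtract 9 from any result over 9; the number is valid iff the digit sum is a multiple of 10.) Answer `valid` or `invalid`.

valid

From the right, keep odd positions and double even positions (subtract 9 from any doubled value over 9):
  doubled (positions 2,4,...): 8 8 5 8 0 → sum 29
  kept (positions 1,3,...): 4 2 5 9 0 1 → sum 21
Total = 50.
50 mod 10 = 0, so the number is valid.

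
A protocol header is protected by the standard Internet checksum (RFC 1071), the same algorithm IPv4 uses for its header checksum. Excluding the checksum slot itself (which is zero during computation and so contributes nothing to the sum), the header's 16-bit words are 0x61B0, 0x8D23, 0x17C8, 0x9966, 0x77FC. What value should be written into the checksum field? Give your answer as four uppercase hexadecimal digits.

E800

One's-complement addition (fold any carry out of bit 15 back into bit 0):
  0x61B0 + 0x8D23 = 0x0EED3
  0xEED3 + 0x17C8 = 0x1069B → wrap carry → 0x069C
  0x069C + 0x9966 = 0x0A002
  0xA002 + 0x77FC = 0x117FE → wrap carry → 0x17FF
One's-complement sum = 0x17FF.
Checksum = ~0x17FF & 0xFFFF = 0xE800.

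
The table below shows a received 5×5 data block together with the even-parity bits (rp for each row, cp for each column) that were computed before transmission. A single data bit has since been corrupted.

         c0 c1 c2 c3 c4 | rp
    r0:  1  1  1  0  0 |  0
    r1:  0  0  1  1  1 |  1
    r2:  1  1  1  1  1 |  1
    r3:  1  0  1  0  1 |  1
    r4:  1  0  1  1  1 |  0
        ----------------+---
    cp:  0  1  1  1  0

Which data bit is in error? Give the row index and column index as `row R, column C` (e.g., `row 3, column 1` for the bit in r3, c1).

row 0, column 1

Recompute each row's even parity and compare to rp:
  r0: data parity 1, sent rp 0 → mismatch
  r1: data parity 1, sent rp 1 → ok
  r2: data parity 1, sent rp 1 → ok
  r3: data parity 1, sent rp 1 → ok
  r4: data parity 0, sent rp 0 → ok
Recompute each column's even parity and compare to cp:
  c0: data parity 0, sent cp 0 → ok
  c1: data parity 0, sent cp 1 → mismatch
  c2: data parity 1, sent cp 1 → ok
  c3: data parity 1, sent cp 1 → ok
  c4: data parity 0, sent cp 0 → ok
Exactly one row (r0) and one column (c1) fail → the flipped bit is at their intersection.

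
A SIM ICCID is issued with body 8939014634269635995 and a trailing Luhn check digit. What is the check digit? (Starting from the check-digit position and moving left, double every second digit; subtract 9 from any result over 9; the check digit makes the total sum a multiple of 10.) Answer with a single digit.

9

Partial digits right→left: 5 9 9 5 3 6 9 6 2 4 3 6 4 1 0 9 3 9 8
Double every second digit counting from the check-digit position (so the 1st, 3rd, 5th, ... of the partial from the right).
  doubled (with −9 where >9): 1 9 6 9 4 6 8 0 6 7 → sum 56
  kept as-is: 9 5 6 6 4 6 1 9 9 → sum 55
Total = 56 + 55 = 111.
Check digit = (10 − (111 mod 10)) mod 10 = 9.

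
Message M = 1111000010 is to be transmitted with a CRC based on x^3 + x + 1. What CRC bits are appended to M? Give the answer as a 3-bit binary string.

Append 3 zeros: 1111000010000. Divide by 1011 (XOR where the leading bit is 1):
  pos 0: 1111 XOR 1011 = 0100
  pos 1: 1000 XOR 1011 = 0011
  pos 3: 1100 XOR 1011 = 0111
  pos 4: 1110 XOR 1011 = 0101
  pos 5: 1011 XOR 1011 = 0000
Remainder (last 3 bits) = 000. This is the CRC / FCS.

000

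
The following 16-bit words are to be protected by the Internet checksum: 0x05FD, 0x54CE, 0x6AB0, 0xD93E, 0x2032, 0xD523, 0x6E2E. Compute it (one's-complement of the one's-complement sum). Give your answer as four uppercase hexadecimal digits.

One's-complement addition (fold any carry out of bit 15 back into bit 0):
  0x05FD + 0x54CE = 0x05ACB
  0x5ACB + 0x6AB0 = 0x0C57B
  0xC57B + 0xD93E = 0x19EB9 → wrap carry → 0x9EBA
  0x9EBA + 0x2032 = 0x0BEEC
  0xBEEC + 0xD523 = 0x1940F → wrap carry → 0x9410
  0x9410 + 0x6E2E = 0x1023E → wrap carry → 0x023F
One's-complement sum = 0x023F.
Checksum = ~0x023F & 0xFFFF = 0xFDC0.

FDC0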